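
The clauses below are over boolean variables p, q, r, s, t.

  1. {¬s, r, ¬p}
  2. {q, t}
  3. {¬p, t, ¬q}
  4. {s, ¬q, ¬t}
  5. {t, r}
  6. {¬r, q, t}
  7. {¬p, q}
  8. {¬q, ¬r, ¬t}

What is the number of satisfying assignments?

7

Split on q, then t.
  q=T, t=T: remaining (p,r,s) ∈ {(F,F,T)} — 1.
  q=T, t=F: remaining (p,r,s) ∈ {(F,T,F); (F,T,T)} — 2.
  q=F, t=T: remaining (p,r,s) ∈ {(F,F,F); (F,F,T); (F,T,F); (F,T,T)} — 4.
  q=F, t=F: a clause becomes empty — 0.
Total: 1 + 2 + 4 + 0 = 7.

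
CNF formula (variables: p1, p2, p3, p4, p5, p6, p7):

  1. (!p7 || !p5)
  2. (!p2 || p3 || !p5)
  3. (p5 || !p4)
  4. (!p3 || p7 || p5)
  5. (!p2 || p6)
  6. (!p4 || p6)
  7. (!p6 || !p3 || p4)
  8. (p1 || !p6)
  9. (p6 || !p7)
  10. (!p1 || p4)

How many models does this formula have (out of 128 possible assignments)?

6

The models are:
  p1=F p2=F p3=F p4=F p5=F p6=F p7=F
  p1=F p2=F p3=F p4=F p5=T p6=F p7=F
  p1=F p2=F p3=T p4=F p5=T p6=F p7=F
  p1=T p2=F p3=F p4=T p5=T p6=T p7=F
  p1=T p2=F p3=T p4=T p5=T p6=T p7=F
  p1=T p2=T p3=T p4=T p5=T p6=T p7=F
Count: 6.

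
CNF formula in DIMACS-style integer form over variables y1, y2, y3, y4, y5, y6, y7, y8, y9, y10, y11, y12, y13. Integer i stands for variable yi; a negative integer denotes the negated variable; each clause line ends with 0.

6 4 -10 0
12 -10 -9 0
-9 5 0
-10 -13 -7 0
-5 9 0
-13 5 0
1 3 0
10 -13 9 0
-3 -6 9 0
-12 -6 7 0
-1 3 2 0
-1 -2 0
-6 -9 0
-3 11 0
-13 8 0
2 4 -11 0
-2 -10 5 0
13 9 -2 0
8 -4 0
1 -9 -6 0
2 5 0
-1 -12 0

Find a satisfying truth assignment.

y1=0  y2=1  y3=1  y4=0  y5=1  y6=0  y7=0  y8=1  y9=1  y10=0  y11=1  y12=1  y13=0

Check each clause:
  1. {y6, ¬y10, y4} — ¬y10 is true.
  2. {¬y10, ¬y9, y12} — y12 is true.
  3. {¬y9, y5} — y5 is true.
  4. {¬y7, ¬y10, ¬y13} — ¬y7 is true.
  5. {¬y5, y9} — y9 is true.
  6. {¬y13, y5} — ¬y13 is true.
  7. {y1, y3} — y3 is true.
  8. {y9, ¬y13, y10} — y9 is true.
  9. {¬y6, y9, ¬y3} — y9 is true.
  10. {y7, ¬y6, ¬y12} — ¬y6 is true.
  11. {¬y1, y3, y2} — y2 is true.
  12. {¬y1, ¬y2} — ¬y1 is true.
  13. {¬y6, ¬y9} — ¬y6 is true.
  14. {y11, ¬y3} — y11 is true.
  15. {¬y13, y8} — y8 is true.
  16. {y2, y4, ¬y11} — y2 is true.
  17. {¬y2, y5, ¬y10} — y5 is true.
  18. {¬y2, y13, y9} — y9 is true.
  19. {¬y4, y8} — y8 is true.
  20. {¬y9, ¬y6, y1} — ¬y6 is true.
  21. {y2, y5} — y2 is true.
  22. {¬y12, ¬y1} — ¬y1 is true.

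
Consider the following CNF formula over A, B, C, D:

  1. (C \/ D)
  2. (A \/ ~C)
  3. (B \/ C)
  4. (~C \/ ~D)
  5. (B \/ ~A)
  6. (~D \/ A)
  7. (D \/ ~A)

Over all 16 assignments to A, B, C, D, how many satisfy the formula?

Satisfying assignments:
  A=1 B=1 C=0 D=1
That's 1 in total.

1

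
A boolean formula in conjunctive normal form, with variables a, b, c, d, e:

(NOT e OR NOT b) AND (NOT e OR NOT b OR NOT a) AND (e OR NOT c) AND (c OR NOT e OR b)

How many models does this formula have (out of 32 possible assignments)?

Split on e, then b.
  e=T, b=T: a clause becomes empty — 0.
  e=T, b=F: remaining (a,c,d) ∈ {(F,T,F); (F,T,T); (T,T,F); (T,T,T)} — 4.
  e=F, b=T: remaining (a,c,d) ∈ {(F,F,F); (F,F,T); (T,F,F); (T,F,T)} — 4.
  e=F, b=F: remaining (a,c,d) ∈ {(F,F,F); (F,F,T); (T,F,F); (T,F,T)} — 4.
Total: 0 + 4 + 4 + 4 = 12.

12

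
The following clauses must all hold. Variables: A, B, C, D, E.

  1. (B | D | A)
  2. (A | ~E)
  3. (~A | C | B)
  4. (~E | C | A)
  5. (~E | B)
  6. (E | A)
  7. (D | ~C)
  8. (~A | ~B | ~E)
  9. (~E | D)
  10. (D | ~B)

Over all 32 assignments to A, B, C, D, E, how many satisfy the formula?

3

The models are:
  A=1 B=0 C=1 D=1 E=0
  A=1 B=1 C=0 D=1 E=0
  A=1 B=1 C=1 D=1 E=0
Count: 3.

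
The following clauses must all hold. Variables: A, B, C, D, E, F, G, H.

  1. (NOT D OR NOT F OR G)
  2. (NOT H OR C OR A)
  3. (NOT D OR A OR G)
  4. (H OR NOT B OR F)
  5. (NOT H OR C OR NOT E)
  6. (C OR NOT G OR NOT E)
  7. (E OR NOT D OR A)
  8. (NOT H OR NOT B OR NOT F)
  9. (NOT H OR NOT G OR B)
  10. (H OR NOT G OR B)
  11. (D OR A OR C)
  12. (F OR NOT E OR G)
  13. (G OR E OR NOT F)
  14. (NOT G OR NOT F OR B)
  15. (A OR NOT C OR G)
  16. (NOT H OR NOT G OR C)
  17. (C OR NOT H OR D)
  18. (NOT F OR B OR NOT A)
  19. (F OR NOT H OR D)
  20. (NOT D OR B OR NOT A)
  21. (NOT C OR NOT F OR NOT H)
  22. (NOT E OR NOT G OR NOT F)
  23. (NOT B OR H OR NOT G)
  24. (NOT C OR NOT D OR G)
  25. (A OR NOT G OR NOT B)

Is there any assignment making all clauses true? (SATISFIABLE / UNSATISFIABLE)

Set A = True and propagate.
For the remaining variables, B = True, C = False, D = False, E = True, F = True, G = False, H = False works.
So A=True  B=True  C=False  D=False  E=True  F=True  G=False  H=False is a satisfying assignment.

SATISFIABLE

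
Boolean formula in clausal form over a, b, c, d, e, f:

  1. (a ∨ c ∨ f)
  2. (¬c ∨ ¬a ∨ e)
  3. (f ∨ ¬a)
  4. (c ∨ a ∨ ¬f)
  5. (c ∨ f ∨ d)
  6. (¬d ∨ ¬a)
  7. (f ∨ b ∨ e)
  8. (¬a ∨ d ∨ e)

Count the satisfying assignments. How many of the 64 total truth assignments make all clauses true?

Case analysis on a and f:
  a=T, f=T: remaining (b,c,d,e) ∈ {(F,F,F,T); (F,T,F,T); (T,F,F,T); (T,T,F,T)} — 4.
  a=T, f=F: a clause becomes empty — 0.
  a=F, f=T: forces c=T; b, d, e free → 2^3 = 8.
  a=F, f=F: d free; 3 ways for (b,c,e) × 2^1 = 6.
Total: 4 + 0 + 8 + 6 = 18.

18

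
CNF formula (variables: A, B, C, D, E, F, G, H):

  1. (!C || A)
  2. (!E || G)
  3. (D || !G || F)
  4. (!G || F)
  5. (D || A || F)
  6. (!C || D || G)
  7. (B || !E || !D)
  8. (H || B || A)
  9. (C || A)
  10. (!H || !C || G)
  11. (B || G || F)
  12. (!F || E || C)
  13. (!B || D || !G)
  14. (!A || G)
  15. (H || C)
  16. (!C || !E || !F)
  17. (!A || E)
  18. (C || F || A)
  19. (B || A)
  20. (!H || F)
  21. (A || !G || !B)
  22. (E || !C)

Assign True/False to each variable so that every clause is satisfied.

A=True  B=True  C=False  D=True  E=True  F=True  G=True  H=True

Check each clause:
  1. (A || !C) — A is true.
  2. (G || !E) — G is true.
  3. (D || F || !G) — D is true.
  4. (!G || F) — F is true.
  5. (F || D || A) — A is true.
  6. (G || !C || D) — D is true.
  7. (!D || !E || B) — B is true.
  8. (H || B || A) — H is true.
  9. (A || C) — A is true.
  10. (!H || G || !C) — !C is true.
  11. (G || B || F) — B is true.
  12. (C || E || !F) — E is true.
  13. (!B || D || !G) — D is true.
  14. (!A || G) — G is true.
  15. (H || C) — H is true.
  16. (!E || !F || !C) — !C is true.
  17. (!A || E) — E is true.
  18. (A || F || C) — A is true.
  19. (B || A) — A is true.
  20. (F || !H) — F is true.
  21. (A || !G || !B) — A is true.
  22. (E || !C) — E is true.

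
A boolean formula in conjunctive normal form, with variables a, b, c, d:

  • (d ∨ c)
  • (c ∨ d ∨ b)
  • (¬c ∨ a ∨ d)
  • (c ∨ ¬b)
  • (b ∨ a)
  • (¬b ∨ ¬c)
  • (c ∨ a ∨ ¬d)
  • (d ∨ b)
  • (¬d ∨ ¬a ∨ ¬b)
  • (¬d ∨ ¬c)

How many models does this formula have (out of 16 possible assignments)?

Satisfying assignments:
  a=T b=F c=F d=T
Count: 1.

1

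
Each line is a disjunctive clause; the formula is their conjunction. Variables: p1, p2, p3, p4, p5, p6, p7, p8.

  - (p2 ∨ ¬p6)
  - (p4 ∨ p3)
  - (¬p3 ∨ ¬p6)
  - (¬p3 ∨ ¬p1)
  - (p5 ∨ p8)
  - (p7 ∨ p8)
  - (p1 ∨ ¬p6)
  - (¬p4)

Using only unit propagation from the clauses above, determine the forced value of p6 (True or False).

(¬p4) is a unit clause: p4 = False.
In (p3 ∨ p4), p4 is now false; p3 must hold, so p3 = True.
(¬p3 ∨ ¬p6): since p3 = True, the clause reduces to (¬p6). p6 = False.

False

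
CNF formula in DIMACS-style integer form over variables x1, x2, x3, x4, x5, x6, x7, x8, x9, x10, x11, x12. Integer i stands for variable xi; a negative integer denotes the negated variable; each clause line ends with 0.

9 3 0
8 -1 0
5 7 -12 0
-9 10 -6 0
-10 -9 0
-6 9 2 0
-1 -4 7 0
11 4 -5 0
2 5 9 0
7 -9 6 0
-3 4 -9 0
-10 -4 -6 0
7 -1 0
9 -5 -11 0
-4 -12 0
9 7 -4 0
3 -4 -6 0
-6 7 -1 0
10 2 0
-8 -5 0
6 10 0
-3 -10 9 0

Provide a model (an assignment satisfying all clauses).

x1 = F, x2 = T, x3 = T, x4 = F, x5 = F, x6 = T, x7 = T, x8 = T, x9 = F, x10 = F, x11 = F, x12 = T

Check each clause:
  1. {x9, x3} — x3 is true.
  2. {x8, ¬x1} — x8 is true.
  3. {x7, ¬x12, x5} — x7 is true.
  4. {x10, ¬x9, ¬x6} — ¬x9 is true.
  5. {¬x9, ¬x10} — ¬x10 is true.
  6. {x2, x9, ¬x6} — x2 is true.
  7. {¬x4, x7, ¬x1} — ¬x4 is true.
  8. {x11, x4, ¬x5} — ¬x5 is true.
  9. {x9, x2, x5} — x2 is true.
  10. {¬x9, x7, x6} — x7 is true.
  11. {¬x3, x4, ¬x9} — ¬x9 is true.
  12. {¬x4, ¬x10, ¬x6} — ¬x4 is true.
  13. {¬x1, x7} — ¬x1 is true.
  14. {¬x5, x9, ¬x11} — ¬x5 is true.
  15. {¬x12, ¬x4} — ¬x4 is true.
  16. {x7, ¬x4, x9} — ¬x4 is true.
  17. {x3, ¬x4, ¬x6} — x3 is true.
  18. {¬x6, ¬x1, x7} — ¬x1 is true.
  19. {x2, x10} — x2 is true.
  20. {¬x5, ¬x8} — ¬x5 is true.
  21. {x10, x6} — x6 is true.
  22. {¬x3, ¬x10, x9} — ¬x10 is true.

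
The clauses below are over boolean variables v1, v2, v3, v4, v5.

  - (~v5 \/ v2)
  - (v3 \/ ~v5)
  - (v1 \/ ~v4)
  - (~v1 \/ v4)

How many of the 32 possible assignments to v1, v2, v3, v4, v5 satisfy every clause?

Split on v1, then v4.
  v1=1, v4=1: 5 of the 8 assignments to (v2,v3,v5) work.
  v1=1, v4=0: a clause becomes empty — 0.
  v1=0, v4=1: a clause becomes empty — 0.
  v1=0, v4=0: 5 of the 8 assignments to (v2,v3,v5) work.
Total: 5 + 0 + 0 + 5 = 10.

10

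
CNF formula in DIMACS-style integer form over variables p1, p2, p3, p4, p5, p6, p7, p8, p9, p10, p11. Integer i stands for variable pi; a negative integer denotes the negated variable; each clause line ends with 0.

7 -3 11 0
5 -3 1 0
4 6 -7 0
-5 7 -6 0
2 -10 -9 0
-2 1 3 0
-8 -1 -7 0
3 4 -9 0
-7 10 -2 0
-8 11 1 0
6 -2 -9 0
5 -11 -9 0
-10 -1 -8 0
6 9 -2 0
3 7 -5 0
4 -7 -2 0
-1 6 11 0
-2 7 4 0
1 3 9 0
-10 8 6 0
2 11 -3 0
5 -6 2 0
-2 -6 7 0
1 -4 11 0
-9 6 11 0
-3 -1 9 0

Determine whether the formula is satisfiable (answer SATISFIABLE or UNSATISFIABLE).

SATISFIABLE

Try p1 = False.
Set p2 = False and propagate.
The remaining clauses are satisfied by p3 = True, p4 = True, p5 = True, p6 = True, p7 = True, p8 = True, p9 = True, p10 = False, p11 = True.
So p1=False, p2=False, p3=True, p4=True, p5=True, p6=True, p7=True, p8=True, p9=True, p10=False, p11=True is a satisfying assignment.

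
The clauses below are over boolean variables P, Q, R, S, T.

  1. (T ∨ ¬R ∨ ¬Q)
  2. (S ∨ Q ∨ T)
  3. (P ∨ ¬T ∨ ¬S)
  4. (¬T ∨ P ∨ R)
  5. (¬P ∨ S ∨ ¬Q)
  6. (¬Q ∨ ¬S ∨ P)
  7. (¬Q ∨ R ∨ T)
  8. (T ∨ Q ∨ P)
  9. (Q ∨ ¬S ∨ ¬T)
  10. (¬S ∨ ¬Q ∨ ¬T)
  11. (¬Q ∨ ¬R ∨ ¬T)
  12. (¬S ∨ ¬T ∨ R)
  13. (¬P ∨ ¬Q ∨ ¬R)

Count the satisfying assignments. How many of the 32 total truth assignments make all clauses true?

Satisfying assignments:
  P=F Q=F R=T S=F T=T
  P=T Q=F R=F S=F T=T
  P=T Q=F R=F S=T T=F
  P=T Q=F R=T S=F T=T
  P=T Q=F R=T S=T T=F
Count: 5.

5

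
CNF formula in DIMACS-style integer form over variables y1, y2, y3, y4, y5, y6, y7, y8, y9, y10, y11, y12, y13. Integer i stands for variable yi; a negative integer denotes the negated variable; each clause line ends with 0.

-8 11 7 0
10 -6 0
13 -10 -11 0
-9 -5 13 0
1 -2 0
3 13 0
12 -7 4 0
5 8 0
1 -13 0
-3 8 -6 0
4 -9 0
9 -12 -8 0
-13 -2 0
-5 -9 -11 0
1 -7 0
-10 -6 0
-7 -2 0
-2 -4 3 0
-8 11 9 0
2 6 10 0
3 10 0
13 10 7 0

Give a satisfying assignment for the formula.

Pure literal: y1 appears only positively; assign y1 = True.
Set y2 = False and propagate.
The remaining clauses are satisfied by y3 = True, y4 = False, y5 = False, y6 = False, y7 = False, y8 = True, y9 = False, y10 = True, y11 = True, y12 = False, y13 = True.

y1=True, y2=False, y3=True, y4=False, y5=False, y6=False, y7=False, y8=True, y9=False, y10=True, y11=True, y12=False, y13=True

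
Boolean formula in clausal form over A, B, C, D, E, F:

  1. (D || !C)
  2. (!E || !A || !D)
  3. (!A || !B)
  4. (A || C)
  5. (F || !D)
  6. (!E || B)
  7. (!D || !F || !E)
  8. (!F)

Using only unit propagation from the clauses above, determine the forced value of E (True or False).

False

(!F) stands alone — F = False.
From (F || !D) and F = False: D = False.
From (D || !C) and D = False: C = False.
From (C || A) and C = False: A = True.
(!B || !A) with A = True leaves only !B, so B = False.
(B || !E): since B = False, the clause reduces to (!E). E = False.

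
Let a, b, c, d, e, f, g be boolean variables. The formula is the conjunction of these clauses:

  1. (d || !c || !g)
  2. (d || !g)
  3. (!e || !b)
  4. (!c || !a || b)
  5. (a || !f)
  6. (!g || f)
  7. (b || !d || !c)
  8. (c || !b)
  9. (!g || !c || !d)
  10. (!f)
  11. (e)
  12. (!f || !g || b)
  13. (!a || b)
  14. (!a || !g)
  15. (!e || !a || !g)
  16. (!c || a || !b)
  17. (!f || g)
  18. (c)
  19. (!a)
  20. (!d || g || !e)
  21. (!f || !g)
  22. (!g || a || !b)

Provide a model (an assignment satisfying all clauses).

a=0, b=0, c=1, d=0, e=1, f=0, g=0

The clause (!f) is unit: f must be False.
The clause (!g) is unit: g must be False.
The clause (e) is unit: e must be True.
Unit propagation: (!b) forces b = False.
Unit propagation: (!a) forces a = False.
Unit propagation: (c) forces c = True.
The clause (!d) is unit: d must be False.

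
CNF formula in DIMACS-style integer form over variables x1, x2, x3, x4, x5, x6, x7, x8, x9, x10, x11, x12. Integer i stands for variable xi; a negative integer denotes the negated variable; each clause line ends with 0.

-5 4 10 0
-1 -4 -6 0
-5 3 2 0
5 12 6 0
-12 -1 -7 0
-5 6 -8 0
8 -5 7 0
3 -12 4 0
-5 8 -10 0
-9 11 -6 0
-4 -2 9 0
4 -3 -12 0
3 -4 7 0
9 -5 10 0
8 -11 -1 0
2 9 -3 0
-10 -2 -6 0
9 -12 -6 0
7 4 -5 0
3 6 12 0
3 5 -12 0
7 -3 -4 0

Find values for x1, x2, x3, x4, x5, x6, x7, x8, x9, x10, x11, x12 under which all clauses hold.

x1 = T  x2 = F  x3 = F  x4 = F  x5 = F  x6 = T  x7 = F  x8 = T  x9 = F  x10 = F  x11 = T  x12 = F

Check each clause:
  1. (NOT x5 OR x4 OR x10) — NOT x5 is true.
  2. (NOT x6 OR NOT x1 OR NOT x4) — NOT x4 is true.
  3. (x2 OR x3 OR NOT x5) — NOT x5 is true.
  4. (x6 OR x12 OR x5) — x6 is true.
  5. (NOT x1 OR NOT x12 OR NOT x7) — NOT x7 is true.
  6. (NOT x8 OR NOT x5 OR x6) — NOT x5 is true.
  7. (x8 OR NOT x5 OR x7) — x8 is true.
  8. (x3 OR NOT x12 OR x4) — NOT x12 is true.
  9. (x8 OR NOT x10 OR NOT x5) — x8 is true.
  10. (x11 OR NOT x6 OR NOT x9) — x11 is true.
  11. (x9 OR NOT x4 OR NOT x2) — NOT x4 is true.
  12. (NOT x3 OR x4 OR NOT x12) — NOT x12 is true.
  13. (NOT x4 OR x3 OR x7) — NOT x4 is true.
  14. (NOT x5 OR x10 OR x9) — NOT x5 is true.
  15. (x8 OR NOT x1 OR NOT x11) — x8 is true.
  16. (x2 OR x9 OR NOT x3) — NOT x3 is true.
  17. (NOT x10 OR NOT x6 OR NOT x2) — NOT x2 is true.
  18. (NOT x12 OR x9 OR NOT x6) — NOT x12 is true.
  19. (NOT x5 OR x4 OR x7) — NOT x5 is true.
  20. (x6 OR x3 OR x12) — x6 is true.
  21. (NOT x12 OR x5 OR x3) — NOT x12 is true.
  22. (NOT x4 OR NOT x3 OR x7) — NOT x4 is true.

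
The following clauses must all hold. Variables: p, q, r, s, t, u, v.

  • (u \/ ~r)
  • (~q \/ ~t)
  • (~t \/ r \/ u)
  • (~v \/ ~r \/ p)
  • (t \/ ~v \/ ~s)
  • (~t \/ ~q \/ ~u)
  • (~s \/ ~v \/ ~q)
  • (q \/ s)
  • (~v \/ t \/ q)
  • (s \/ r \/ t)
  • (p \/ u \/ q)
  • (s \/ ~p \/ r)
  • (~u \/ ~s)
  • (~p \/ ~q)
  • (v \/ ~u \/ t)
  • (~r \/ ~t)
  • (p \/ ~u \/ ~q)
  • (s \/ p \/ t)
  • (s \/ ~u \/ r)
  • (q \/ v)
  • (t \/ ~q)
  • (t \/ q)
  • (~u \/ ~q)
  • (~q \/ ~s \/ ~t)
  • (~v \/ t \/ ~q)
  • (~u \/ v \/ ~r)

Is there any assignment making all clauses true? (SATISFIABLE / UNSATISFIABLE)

UNSATISFIABLE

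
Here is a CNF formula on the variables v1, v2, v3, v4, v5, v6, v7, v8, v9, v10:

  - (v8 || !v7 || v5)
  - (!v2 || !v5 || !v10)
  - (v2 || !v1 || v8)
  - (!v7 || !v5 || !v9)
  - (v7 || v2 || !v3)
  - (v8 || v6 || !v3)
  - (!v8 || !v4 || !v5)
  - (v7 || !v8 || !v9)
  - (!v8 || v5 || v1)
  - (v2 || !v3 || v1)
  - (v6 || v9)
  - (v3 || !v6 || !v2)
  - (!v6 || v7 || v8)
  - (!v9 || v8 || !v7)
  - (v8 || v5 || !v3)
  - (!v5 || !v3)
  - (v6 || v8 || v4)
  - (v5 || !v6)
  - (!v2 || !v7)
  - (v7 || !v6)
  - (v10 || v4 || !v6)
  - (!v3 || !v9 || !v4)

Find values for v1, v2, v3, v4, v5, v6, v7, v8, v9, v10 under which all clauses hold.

v1=False, v2=False, v3=False, v4=False, v5=True, v6=True, v7=True, v8=True, v9=False, v10=True

Check each clause:
  1. (v5 || !v7 || v8) — v8 is true.
  2. (!v5 || !v2 || !v10) — !v2 is true.
  3. (!v1 || v8 || v2) — v8 is true.
  4. (!v5 || !v7 || !v9) — !v9 is true.
  5. (v2 || v7 || !v3) — !v3 is true.
  6. (!v3 || v8 || v6) — v8 is true.
  7. (!v8 || !v4 || !v5) — !v4 is true.
  8. (!v9 || !v8 || v7) — !v9 is true.
  9. (v5 || !v8 || v1) — v5 is true.
  10. (v2 || !v3 || v1) — !v3 is true.
  11. (v6 || v9) — v6 is true.
  12. (v3 || !v2 || !v6) — !v2 is true.
  13. (!v6 || v7 || v8) — v8 is true.
  14. (v8 || !v7 || !v9) — v8 is true.
  15. (!v3 || v8 || v5) — v8 is true.
  16. (!v3 || !v5) — !v3 is true.
  17. (v4 || v6 || v8) — v8 is true.
  18. (v5 || !v6) — v5 is true.
  19. (!v2 || !v7) — !v2 is true.
  20. (!v6 || v7) — v7 is true.
  21. (v10 || v4 || !v6) — v10 is true.
  22. (!v4 || !v3 || !v9) — !v4 is true.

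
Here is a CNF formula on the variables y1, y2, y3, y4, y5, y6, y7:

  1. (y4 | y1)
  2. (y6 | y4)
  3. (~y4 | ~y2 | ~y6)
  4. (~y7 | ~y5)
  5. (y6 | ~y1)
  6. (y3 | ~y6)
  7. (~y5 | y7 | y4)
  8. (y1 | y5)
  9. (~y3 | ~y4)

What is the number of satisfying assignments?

6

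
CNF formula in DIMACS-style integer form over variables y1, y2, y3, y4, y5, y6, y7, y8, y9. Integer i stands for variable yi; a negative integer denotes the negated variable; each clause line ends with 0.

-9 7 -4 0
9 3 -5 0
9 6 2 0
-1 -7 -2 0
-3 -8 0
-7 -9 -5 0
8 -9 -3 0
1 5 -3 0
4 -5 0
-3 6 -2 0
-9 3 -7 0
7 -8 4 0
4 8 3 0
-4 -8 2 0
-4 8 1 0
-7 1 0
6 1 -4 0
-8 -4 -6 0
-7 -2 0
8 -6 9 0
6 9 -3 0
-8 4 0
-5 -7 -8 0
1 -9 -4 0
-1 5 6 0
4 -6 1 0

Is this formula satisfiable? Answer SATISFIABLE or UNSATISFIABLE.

y4 = True:
  y9 = True:
    propagation gives y7=True, y5=False, y3=True, y8=False; an empty clause results — contradiction.
  y9 = False:
    y6 = True:
      propagation gives y8=False; contradiction.
    y6 = False:
      propagation gives y2=True, y3=False, y5=False; contradiction.
y4 = False:
  propagation gives y5=False, y8=False, y3=True, y9=False; an empty clause results — contradiction.
Every branch closes, so no satisfying assignment exists.

UNSATISFIABLE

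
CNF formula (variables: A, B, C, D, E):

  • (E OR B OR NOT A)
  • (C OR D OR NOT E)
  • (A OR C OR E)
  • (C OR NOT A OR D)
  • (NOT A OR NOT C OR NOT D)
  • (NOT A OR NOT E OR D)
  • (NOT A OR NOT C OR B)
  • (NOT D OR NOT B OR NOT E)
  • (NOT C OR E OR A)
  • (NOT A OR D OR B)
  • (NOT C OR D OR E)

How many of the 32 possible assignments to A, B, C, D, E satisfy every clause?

Satisfying assignments:
  A=F B=F C=F D=T E=T
  A=F B=F C=T D=F E=T
  A=F B=F C=T D=T E=T
  A=F B=T C=T D=F E=T
  A=T B=F C=F D=T E=T
  A=T B=T C=F D=T E=F
Count: 6.

6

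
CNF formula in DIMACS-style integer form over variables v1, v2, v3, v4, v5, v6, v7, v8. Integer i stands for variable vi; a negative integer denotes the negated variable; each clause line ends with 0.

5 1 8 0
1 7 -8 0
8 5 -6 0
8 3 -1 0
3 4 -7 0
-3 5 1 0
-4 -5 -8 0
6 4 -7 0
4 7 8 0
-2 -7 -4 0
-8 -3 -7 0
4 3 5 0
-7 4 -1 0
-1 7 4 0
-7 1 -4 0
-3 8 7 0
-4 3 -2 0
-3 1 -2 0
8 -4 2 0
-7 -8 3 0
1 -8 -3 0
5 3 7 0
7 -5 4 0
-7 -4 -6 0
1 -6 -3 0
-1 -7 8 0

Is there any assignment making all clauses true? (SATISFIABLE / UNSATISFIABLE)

SATISFIABLE

Branch on v1: take v1 = True.
For the remaining variables, v2 = True, v3 = True, v4 = True, v5 = False, v6 = False, v7 = False, v8 = True works.
So v1=T, v2=T, v3=T, v4=T, v5=F, v6=F, v7=F, v8=T is a satisfying assignment.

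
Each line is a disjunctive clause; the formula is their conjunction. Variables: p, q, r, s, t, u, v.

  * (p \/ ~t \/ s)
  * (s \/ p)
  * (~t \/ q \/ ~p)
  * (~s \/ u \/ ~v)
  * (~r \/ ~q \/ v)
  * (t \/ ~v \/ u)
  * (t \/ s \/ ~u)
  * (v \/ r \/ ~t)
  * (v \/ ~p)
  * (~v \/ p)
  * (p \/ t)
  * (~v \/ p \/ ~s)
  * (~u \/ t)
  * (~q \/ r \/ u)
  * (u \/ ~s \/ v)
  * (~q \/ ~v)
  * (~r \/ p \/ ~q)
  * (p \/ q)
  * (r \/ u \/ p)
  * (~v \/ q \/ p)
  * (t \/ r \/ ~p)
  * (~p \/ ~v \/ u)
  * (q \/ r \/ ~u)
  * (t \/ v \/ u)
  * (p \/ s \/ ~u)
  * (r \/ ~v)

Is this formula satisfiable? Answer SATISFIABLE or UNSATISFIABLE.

p = True:
  propagation gives v=True, q=False, t=False, u=True; an empty clause results — contradiction.
p = False:
  propagation gives s=True, v=False, t=True, r=True; an empty clause results — contradiction.
Every branch closes, so no satisfying assignment exists.

UNSATISFIABLE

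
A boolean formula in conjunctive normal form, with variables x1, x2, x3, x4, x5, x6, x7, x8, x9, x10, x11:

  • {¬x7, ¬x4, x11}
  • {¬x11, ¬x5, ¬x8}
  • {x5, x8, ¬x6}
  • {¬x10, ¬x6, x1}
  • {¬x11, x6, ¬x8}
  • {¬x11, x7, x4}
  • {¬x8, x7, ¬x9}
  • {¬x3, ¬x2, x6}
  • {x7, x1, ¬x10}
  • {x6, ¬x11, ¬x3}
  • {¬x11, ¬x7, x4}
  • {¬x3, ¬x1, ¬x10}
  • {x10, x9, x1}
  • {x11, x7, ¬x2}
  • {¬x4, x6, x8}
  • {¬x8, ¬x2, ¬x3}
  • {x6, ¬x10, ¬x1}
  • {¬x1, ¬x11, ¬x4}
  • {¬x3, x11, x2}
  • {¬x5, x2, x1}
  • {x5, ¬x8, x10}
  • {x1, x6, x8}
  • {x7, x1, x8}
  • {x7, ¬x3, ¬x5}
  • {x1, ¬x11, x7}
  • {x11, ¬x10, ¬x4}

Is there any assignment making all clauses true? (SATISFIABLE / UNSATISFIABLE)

SATISFIABLE

Pure literal: x3 appears only negated; assign x3 = False.
Set x1 = True and propagate.
Try x2 = False.
Set x4 = False and propagate.
For the remaining variables, x5 = False, x6 = True, x7 = True, x8 = True, x9 = True, x10 = True, x11 = False works.
Every clause has at least one true literal under this assignment.
So x1=True, x2=False, x3=False, x4=False, x5=False, x6=True, x7=True, x8=True, x9=True, x10=True, x11=False is a satisfying assignment.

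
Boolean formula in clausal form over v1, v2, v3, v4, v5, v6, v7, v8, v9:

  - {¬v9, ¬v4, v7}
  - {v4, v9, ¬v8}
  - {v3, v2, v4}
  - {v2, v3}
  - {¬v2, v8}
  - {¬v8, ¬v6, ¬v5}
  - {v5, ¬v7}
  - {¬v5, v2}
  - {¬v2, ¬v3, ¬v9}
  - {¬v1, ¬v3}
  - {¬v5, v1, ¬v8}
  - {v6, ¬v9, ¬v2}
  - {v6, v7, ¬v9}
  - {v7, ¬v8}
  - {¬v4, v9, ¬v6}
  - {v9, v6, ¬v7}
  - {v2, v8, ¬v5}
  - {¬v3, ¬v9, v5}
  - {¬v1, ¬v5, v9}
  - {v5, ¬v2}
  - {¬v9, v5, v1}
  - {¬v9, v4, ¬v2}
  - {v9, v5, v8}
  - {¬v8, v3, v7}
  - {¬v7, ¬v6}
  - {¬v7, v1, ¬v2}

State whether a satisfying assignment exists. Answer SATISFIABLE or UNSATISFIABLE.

v9 = True:
  v2 = True:
    propagation gives v8=True, v3=False, v6=True, v5=False; an empty clause results — contradiction.
  v2 = False:
    propagation gives v3=True, v5=False; an empty clause results — contradiction.
v9 = False:
  v5 = True:
    propagation gives v2=True, v8=True, v4=True, v6=False; an empty clause results — contradiction.
  v5 = False:
    propagation gives v7=False, v8=False; an empty clause results — contradiction.
Every branch closes, so no satisfying assignment exists.

UNSATISFIABLE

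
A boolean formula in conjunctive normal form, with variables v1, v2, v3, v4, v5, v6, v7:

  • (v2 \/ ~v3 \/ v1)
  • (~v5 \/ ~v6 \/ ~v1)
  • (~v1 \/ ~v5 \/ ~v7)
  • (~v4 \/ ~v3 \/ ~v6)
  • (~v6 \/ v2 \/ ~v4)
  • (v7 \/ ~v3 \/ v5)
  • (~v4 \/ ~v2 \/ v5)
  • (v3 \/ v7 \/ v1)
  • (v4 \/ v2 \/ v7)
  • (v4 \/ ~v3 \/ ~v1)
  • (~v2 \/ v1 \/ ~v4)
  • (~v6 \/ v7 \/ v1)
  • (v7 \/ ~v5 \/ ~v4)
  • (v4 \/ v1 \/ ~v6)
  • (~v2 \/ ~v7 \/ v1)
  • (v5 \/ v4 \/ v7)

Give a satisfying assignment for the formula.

v1 = 0, v2 = 0, v3 = 0, v4 = 1, v5 = 0, v6 = 0, v7 = 1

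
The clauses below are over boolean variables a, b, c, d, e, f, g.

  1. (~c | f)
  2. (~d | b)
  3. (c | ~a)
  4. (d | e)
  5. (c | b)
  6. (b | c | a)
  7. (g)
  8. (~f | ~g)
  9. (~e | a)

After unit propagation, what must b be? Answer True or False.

True

Unit clause (g) sets g = True.
From (~g | ~f) and g = True: f = False.
(~c | f): since f = False, the clause reduces to (~c). c = False.
(c | ~a): since c = False, the clause reduces to (~a). a = False.
In (c | b), c is now false; b must hold, so b = True.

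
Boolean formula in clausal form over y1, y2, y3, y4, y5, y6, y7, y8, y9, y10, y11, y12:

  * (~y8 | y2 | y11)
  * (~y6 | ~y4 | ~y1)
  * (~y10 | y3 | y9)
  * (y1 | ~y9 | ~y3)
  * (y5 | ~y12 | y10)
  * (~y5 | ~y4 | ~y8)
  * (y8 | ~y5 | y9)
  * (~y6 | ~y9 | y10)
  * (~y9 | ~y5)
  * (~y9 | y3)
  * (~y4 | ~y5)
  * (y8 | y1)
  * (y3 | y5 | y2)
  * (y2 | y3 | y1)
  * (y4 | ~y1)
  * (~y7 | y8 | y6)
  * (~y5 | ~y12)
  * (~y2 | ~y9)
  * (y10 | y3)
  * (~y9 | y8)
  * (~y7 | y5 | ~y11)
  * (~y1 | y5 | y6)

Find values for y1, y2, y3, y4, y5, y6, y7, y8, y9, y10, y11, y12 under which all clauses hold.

Pure literal: y7 appears only negated; assign y7 = False.
Pure literal: y12 appears only negated; assign y12 = False.
Try y1 = False.
  then y8 is forced to True.
Set y2 = True and propagate.
  then y9 is forced to False.
The remaining clauses are satisfied by y3 = True, y4 = True, y5 = False, y6 = True, y10 = False, y11 = True.

y1=0, y2=1, y3=1, y4=1, y5=0, y6=1, y7=0, y8=1, y9=0, y10=0, y11=1, y12=0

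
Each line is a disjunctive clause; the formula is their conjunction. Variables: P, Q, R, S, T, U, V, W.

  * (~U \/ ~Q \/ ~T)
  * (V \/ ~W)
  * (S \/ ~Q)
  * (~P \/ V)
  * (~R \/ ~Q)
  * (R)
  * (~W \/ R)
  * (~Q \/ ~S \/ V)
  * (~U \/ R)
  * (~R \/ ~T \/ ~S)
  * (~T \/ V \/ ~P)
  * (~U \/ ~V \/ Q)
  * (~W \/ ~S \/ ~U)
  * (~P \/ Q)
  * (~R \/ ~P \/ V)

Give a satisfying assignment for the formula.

P=F, Q=F, R=T, S=F, T=F, U=F, V=T, W=T

Check each clause:
  1. (~T \/ ~Q \/ ~U) — ~U is true.
  2. (V \/ ~W) — V is true.
  3. (~Q \/ S) — ~Q is true.
  4. (V \/ ~P) — ~P is true.
  5. (~Q \/ ~R) — ~Q is true.
  6. (R) — R is true.
  7. (~W \/ R) — R is true.
  8. (V \/ ~Q \/ ~S) — ~S is true.
  9. (R \/ ~U) — ~U is true.
  10. (~R \/ ~T \/ ~S) — ~T is true.
  11. (V \/ ~T \/ ~P) — ~T is true.
  12. (~V \/ Q \/ ~U) — ~U is true.
  13. (~W \/ ~U \/ ~S) — ~U is true.
  14. (Q \/ ~P) — ~P is true.
  15. (V \/ ~R \/ ~P) — ~P is true.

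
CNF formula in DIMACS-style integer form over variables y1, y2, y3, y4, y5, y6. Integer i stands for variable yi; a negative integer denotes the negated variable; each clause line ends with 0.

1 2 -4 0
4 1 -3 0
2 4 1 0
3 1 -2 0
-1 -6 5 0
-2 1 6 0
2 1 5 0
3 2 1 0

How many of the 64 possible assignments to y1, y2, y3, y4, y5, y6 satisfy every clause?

26

Split on y1, then y2.
  y1=T, y2=T: y3, y4 free; 3 ways for (y5,y6) × 2^2 = 12.
  y1=T, y2=F: y3, y4 free; 3 ways for (y5,y6) × 2^2 = 12.
  y1=F, y2=T: remaining (y3,y4,y5,y6) ∈ {(T,T,F,T); (T,T,T,T)} — 2.
  y1=F, y2=F: a clause becomes empty — 0.
Total: 12 + 12 + 2 + 0 = 26.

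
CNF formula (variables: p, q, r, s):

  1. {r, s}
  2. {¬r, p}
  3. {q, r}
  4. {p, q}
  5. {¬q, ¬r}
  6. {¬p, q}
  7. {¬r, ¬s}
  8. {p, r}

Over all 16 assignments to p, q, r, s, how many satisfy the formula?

1

Satisfying assignments:
  p=1 q=1 r=0 s=1
Count: 1.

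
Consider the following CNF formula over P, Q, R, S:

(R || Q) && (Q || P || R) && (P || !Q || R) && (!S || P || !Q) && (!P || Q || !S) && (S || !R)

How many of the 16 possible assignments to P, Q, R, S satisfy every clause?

4

Satisfying assignments:
  P=F Q=F R=T S=T
  P=T Q=T R=F S=F
  P=T Q=T R=F S=T
  P=T Q=T R=T S=T
That's 4 in total.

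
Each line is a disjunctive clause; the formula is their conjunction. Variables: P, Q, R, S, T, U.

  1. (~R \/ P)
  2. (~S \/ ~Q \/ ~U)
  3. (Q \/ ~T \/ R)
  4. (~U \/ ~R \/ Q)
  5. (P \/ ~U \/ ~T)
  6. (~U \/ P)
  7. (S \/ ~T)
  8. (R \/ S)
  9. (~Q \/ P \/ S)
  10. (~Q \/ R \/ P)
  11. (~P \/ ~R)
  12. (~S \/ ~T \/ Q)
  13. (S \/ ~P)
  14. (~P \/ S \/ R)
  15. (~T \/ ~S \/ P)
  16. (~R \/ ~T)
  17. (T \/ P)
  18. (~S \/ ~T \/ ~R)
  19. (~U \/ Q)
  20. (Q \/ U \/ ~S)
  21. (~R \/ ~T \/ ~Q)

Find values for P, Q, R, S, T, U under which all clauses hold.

P = T, Q = T, R = F, S = T, T = F, U = F

Branch on P: take P = True.
  then R is forced to False.
  then S is forced to True.
Try Q = True.
  then U is forced to False.
T is now unconstrained; take T = False.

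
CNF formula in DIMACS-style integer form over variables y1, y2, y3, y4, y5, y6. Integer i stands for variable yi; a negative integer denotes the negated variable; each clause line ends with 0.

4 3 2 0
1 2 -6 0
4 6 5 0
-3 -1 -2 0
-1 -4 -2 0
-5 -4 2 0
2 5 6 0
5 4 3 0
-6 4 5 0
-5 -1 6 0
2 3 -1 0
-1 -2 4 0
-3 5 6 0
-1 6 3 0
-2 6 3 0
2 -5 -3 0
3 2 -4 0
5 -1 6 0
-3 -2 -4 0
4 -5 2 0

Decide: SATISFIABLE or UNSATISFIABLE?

SATISFIABLE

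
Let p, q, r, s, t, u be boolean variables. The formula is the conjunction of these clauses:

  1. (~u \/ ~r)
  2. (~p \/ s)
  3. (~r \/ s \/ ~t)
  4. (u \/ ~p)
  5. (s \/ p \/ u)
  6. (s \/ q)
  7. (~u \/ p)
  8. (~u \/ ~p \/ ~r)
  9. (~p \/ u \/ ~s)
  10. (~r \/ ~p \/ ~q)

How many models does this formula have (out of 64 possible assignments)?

12

Case analysis on p and u:
  p=T, u=T: remaining (q,r,s,t) ∈ {(F,F,T,F); (F,F,T,T); (T,F,T,F); (T,F,T,T)} — 4.
  p=T, u=F: a clause becomes empty — 0.
  p=F, u=T: a clause becomes empty — 0.
  p=F, u=F: forces s=T; q, r, t free → 2^3 = 8.
Total: 4 + 0 + 0 + 8 = 12.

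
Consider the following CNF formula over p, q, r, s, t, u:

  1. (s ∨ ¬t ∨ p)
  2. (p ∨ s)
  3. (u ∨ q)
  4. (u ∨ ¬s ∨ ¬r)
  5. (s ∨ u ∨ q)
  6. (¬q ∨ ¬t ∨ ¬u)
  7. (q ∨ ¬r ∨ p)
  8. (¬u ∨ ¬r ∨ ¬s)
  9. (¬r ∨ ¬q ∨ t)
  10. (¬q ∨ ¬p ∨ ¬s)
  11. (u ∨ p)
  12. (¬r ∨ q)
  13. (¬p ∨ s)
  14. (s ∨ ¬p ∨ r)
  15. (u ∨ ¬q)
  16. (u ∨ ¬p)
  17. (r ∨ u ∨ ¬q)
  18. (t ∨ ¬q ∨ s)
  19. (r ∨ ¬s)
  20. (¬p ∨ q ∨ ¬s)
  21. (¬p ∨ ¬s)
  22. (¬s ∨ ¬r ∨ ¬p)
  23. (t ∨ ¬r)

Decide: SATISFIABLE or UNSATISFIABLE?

s = True:
  propagation gives r=True, u=True; an empty clause results — contradiction.
s = False:
  propagation gives p=True; an empty clause results — contradiction.
Every branch closes, so no satisfying assignment exists.

UNSATISFIABLE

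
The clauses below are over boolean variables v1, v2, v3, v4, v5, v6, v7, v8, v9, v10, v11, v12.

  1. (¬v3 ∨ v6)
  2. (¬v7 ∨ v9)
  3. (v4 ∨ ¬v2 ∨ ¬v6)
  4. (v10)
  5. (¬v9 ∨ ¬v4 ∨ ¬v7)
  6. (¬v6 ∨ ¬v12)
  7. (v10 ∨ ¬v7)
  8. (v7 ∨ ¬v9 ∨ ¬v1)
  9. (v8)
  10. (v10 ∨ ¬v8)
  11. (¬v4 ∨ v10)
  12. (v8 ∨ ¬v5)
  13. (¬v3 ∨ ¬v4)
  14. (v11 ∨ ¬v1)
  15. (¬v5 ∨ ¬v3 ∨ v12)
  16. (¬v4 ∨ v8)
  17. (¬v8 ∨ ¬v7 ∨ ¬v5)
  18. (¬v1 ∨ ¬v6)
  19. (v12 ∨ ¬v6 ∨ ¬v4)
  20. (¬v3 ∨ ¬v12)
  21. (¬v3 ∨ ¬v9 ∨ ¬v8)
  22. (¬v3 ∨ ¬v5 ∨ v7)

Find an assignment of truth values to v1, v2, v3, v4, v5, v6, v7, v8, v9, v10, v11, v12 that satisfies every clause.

Unit propagation: (v10) forces v10 = True.
(v8) is a unit clause, so v8 = True.
Pure literal: v3 appears only negated; assign v3 = False.
Pure literal: v5 appears only negated; assign v5 = False.
Try v1 = True.
  then v11 is forced to True.
  then v6 is forced to False.
Set v4 = True and propagate.
The remaining clauses are satisfied by v2 = True, v7 = False, v9 = False, v12 = True.
Check each clause:
  1. (v6 ∨ ¬v3) — ¬v3 is true.
  2. (v9 ∨ ¬v7) — ¬v7 is true.
  3. (¬v2 ∨ ¬v6 ∨ v4) — ¬v6 is true.
  4. (v10) — v10 is true.
  5. (¬v9 ∨ ¬v4 ∨ ¬v7) — ¬v7 is true.
  6. (¬v12 ∨ ¬v6) — ¬v6 is true.
  7. (¬v7 ∨ v10) — ¬v7 is true.
  8. (¬v1 ∨ ¬v9 ∨ v7) — ¬v9 is true.
  9. (v8) — v8 is true.
  10. (v10 ∨ ¬v8) — v10 is true.
  11. (¬v4 ∨ v10) — v10 is true.
  12. (v8 ∨ ¬v5) — v8 is true.
  13. (¬v4 ∨ ¬v3) — ¬v3 is true.
  14. (¬v1 ∨ v11) — v11 is true.
  15. (v12 ∨ ¬v5 ∨ ¬v3) — ¬v5 is true.
  16. (¬v4 ∨ v8) — v8 is true.
  17. (¬v7 ∨ ¬v8 ∨ ¬v5) — ¬v7 is true.
  18. (¬v6 ∨ ¬v1) — ¬v6 is true.
  19. (¬v6 ∨ v12 ∨ ¬v4) — ¬v6 is true.
  20. (¬v12 ∨ ¬v3) — ¬v3 is true.
  21. (¬v9 ∨ ¬v3 ∨ ¬v8) — ¬v3 is true.
  22. (v7 ∨ ¬v3 ∨ ¬v5) — ¬v5 is true.

v1=T, v2=T, v3=F, v4=T, v5=F, v6=F, v7=F, v8=T, v9=F, v10=T, v11=T, v12=T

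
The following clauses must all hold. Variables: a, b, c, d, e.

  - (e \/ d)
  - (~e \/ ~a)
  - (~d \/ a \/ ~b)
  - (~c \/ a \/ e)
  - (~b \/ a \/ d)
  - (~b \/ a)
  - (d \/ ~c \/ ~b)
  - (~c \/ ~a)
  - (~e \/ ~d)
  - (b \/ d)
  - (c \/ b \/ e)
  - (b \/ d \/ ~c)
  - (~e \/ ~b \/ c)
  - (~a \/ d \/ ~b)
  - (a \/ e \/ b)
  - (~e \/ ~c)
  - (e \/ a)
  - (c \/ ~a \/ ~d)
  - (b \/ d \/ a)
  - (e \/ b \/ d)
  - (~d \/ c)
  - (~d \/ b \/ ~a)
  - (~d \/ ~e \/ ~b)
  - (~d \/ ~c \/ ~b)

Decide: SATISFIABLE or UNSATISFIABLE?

b = True:
  propagation gives a=True, e=False, d=True, c=False; an empty clause results — contradiction.
b = False:
  propagation gives d=True, e=False, c=True, a=True; an empty clause results — contradiction.
Every branch closes, so no satisfying assignment exists.

UNSATISFIABLE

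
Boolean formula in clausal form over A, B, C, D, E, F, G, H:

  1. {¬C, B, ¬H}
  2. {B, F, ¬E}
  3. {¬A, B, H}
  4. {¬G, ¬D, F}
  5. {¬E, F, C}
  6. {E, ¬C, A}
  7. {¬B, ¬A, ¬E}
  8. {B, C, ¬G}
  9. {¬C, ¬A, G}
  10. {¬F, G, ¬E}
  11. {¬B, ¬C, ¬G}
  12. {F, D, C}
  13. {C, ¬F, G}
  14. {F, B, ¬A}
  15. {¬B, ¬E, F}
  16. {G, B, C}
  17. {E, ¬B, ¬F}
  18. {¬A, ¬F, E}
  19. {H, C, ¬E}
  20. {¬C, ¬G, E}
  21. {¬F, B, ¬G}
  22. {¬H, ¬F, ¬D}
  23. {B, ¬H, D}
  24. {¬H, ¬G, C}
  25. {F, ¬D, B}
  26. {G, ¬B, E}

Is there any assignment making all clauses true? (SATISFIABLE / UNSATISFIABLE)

UNSATISFIABLE

B = True:
  E = True:
    propagation gives A=False, F=True, G=True, C=False; an empty clause results — contradiction.
  E = False:
    propagation gives F=False, G=True, D=False, C=False; an empty clause results — contradiction.
B = False:
  C = True:
    propagation gives H=False, A=False, E=True, F=True; an empty clause results — contradiction.
  C = False:
    propagation gives G=False; an empty clause results — contradiction.
Every branch closes, so no satisfying assignment exists.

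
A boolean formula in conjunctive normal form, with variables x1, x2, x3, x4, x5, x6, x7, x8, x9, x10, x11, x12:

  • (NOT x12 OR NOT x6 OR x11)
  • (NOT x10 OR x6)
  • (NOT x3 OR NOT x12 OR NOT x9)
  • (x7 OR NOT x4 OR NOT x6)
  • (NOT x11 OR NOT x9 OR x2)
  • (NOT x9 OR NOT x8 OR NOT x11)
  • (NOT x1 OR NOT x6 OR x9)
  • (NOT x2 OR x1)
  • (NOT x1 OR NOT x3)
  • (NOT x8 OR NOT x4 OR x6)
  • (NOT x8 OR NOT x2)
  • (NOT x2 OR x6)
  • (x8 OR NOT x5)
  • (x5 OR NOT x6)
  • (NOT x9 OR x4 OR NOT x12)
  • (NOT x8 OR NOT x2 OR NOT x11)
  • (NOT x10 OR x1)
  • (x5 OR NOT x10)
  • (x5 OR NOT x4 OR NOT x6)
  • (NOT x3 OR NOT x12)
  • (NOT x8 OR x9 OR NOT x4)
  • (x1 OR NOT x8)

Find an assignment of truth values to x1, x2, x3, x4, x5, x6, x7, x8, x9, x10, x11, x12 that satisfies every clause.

x1=0, x2=0, x3=1, x4=0, x5=0, x6=0, x7=1, x8=0, x9=0, x10=0, x11=1, x12=0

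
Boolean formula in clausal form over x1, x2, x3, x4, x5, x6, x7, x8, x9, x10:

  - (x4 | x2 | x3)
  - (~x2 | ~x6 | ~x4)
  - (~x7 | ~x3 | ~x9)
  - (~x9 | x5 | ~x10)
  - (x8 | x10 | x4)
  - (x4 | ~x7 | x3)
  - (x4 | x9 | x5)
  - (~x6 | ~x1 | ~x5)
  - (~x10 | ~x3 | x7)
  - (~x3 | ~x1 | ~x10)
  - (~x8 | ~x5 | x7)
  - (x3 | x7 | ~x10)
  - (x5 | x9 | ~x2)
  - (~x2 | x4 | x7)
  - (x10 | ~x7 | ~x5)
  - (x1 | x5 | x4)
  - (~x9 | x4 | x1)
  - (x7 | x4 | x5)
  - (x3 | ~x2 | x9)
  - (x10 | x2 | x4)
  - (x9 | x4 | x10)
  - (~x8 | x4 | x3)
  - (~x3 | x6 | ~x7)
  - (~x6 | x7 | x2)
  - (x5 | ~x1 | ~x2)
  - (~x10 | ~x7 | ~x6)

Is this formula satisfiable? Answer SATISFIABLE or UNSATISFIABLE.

SATISFIABLE

Try x1 = True.
For the remaining variables, x2 = True, x3 = False, x4 = True, x5 = True, x6 = False, x7 = True, x8 = False, x9 = True, x10 = True works.
So x1=T, x2=T, x3=F, x4=T, x5=T, x6=F, x7=T, x8=F, x9=T, x10=T is a satisfying assignment.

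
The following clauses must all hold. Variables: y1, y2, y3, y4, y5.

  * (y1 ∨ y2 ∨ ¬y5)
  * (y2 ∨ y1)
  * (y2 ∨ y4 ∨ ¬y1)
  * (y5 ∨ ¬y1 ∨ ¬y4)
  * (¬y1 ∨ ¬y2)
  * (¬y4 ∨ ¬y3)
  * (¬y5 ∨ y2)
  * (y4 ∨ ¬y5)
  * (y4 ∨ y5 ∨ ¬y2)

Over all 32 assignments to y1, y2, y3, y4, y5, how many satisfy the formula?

The models are:
  y1=0 y2=1 y3=0 y4=1 y5=0
  y1=0 y2=1 y3=0 y4=1 y5=1
Count: 2.

2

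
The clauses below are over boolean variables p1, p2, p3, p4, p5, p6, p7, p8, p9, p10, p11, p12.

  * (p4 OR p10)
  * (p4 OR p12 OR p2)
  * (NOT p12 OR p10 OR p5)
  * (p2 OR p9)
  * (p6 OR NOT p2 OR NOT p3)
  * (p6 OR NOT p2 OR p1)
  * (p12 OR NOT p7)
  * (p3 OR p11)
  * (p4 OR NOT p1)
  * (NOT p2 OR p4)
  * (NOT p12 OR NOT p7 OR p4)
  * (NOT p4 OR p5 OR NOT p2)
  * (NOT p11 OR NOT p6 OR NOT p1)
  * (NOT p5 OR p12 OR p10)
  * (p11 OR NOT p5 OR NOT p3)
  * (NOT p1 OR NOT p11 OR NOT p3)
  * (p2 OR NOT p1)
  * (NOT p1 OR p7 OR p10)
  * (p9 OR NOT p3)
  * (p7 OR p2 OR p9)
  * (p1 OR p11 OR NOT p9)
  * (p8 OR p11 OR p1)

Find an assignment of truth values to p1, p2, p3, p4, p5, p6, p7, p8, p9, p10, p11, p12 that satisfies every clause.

p8 occurs only positively in the remaining clauses — set p8 = True.
p10 occurs only positively in the remaining clauses — set p10 = True.
Set p1 = False and propagate.
Branch on p2: take p2 = False.
  then p9 is forced to True.
  then p11 is forced to True.
For the remaining variables, p3 = False, p4 = True, p5 = True, p6 = False, p7 = True, p12 = True works.
Check each clause:
  1. (p10 OR p4) — p10 is true.
  2. (p4 OR p2 OR p12) — p12 is true.
  3. (p5 OR NOT p12 OR p10) — p10 is true.
  4. (p9 OR p2) — p9 is true.
  5. (p6 OR NOT p3 OR NOT p2) — NOT p3 is true.
  6. (p6 OR NOT p2 OR p1) — NOT p2 is true.
  7. (p12 OR NOT p7) — p12 is true.
  8. (p11 OR p3) — p11 is true.
  9. (p4 OR NOT p1) — p4 is true.
  10. (p4 OR NOT p2) — p4 is true.
  11. (NOT p12 OR NOT p7 OR p4) — p4 is true.
  12. (p5 OR NOT p4 OR NOT p2) — p5 is true.
  13. (NOT p6 OR NOT p1 OR NOT p11) — NOT p6 is true.
  14. (p10 OR NOT p5 OR p12) — p10 is true.
  15. (NOT p3 OR NOT p5 OR p11) — p11 is true.
  16. (NOT p3 OR NOT p1 OR NOT p11) — NOT p3 is true.
  17. (NOT p1 OR p2) — NOT p1 is true.
  18. (p10 OR NOT p1 OR p7) — p10 is true.
  19. (NOT p3 OR p9) — p9 is true.
  20. (p7 OR p9 OR p2) — p9 is true.
  21. (NOT p9 OR p1 OR p11) — p11 is true.
  22. (p11 OR p1 OR p8) — p8 is true.

p1 = False  p2 = False  p3 = False  p4 = True  p5 = True  p6 = False  p7 = True  p8 = True  p9 = True  p10 = True  p11 = True  p12 = True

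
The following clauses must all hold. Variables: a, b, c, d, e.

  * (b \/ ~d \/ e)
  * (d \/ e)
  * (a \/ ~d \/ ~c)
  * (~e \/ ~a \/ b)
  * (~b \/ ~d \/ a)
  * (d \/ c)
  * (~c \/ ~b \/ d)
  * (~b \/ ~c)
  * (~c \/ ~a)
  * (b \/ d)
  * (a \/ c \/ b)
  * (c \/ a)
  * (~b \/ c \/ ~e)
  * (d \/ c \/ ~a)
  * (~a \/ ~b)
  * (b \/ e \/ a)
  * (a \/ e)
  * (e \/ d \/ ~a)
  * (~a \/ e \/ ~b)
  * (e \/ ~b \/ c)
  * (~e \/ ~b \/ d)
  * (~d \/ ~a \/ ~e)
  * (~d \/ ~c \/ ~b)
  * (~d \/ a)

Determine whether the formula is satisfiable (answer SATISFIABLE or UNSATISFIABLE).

UNSATISFIABLE

a = True:
  propagation gives c=False, d=True, b=False, e=True; an empty clause results — contradiction.
a = False:
  propagation gives c=True, d=False, e=True, b=False; an empty clause results — contradiction.
Every branch closes, so no satisfying assignment exists.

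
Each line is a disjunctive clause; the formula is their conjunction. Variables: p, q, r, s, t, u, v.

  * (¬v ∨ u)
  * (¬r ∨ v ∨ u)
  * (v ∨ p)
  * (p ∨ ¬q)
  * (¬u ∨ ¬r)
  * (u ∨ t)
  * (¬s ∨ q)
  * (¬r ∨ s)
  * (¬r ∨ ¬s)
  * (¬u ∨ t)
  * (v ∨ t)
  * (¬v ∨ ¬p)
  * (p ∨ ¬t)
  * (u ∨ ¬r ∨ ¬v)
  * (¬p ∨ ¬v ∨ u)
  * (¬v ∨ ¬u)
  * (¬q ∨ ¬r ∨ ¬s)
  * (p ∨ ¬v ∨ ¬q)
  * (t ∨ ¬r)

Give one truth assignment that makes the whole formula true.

p = T, q = T, r = F, s = F, t = T, u = T, v = F

r occurs only negated in the remaining clauses — set r = False.
Branch on p: take p = True.
  then v is forced to False.
  then t is forced to True.
Branch on q: take q = True.
s, u are now unconstrained; take s = False, u = True.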